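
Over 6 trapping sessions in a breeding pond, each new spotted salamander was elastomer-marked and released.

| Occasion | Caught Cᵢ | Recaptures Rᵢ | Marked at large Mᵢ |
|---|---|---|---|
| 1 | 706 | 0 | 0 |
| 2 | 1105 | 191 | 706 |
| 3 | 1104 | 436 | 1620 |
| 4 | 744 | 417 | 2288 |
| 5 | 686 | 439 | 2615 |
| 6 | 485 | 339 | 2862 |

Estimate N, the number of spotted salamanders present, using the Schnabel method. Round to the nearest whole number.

N ≈ 4090

Σ MᵢCᵢ = 0·706 + 706·1105 + 1620·1104 + 2288·744 + 2615·686 + 2862·485 = 0 + 780130 + 1788480 + 1702272 + 1793890 + 1388070 = 7452842
Σ Rᵢ = 0 + 191 + 436 + 417 + 439 + 339 = 1822
N̂ = 7452842 / 1822 ≈ 4090.47 → 4090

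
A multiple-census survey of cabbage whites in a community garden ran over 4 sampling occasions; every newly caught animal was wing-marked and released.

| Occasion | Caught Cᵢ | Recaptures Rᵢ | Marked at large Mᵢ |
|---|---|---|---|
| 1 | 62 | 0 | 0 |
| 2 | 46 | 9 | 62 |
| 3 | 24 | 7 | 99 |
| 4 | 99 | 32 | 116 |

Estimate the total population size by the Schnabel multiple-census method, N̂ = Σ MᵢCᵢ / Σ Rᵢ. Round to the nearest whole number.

Σ MᵢCᵢ = 0·62 + 62·46 + 99·24 + 116·99 = 0 + 2852 + 2376 + 11484 = 16712
Σ Rᵢ = 0 + 9 + 7 + 32 = 48
N̂ = 16712 / 48 ≈ 348.2 → 348

N ≈ 348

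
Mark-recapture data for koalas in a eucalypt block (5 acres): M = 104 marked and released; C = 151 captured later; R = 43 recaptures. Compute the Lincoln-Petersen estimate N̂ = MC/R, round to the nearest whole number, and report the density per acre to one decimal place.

N̂ = 104·151/43 = 15704/43 ≈ 365.2 → 365
Density = N̂ / area = 365 / 5 = 73.0 per acre

density ≈ 73.0 koalas per acre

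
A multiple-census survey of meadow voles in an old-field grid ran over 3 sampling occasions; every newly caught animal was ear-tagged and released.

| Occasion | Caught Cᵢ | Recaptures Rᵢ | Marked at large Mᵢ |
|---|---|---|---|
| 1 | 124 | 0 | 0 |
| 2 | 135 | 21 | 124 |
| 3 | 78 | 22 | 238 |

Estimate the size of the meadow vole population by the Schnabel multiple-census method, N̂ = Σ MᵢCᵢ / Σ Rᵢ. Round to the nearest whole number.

Σ MᵢCᵢ = 0·124 + 124·135 + 238·78 = 0 + 16740 + 18564 = 35304
Σ Rᵢ = 0 + 21 + 22 = 43
N̂ = 35304 / 43 ≈ 821.0 → 821

N ≈ 821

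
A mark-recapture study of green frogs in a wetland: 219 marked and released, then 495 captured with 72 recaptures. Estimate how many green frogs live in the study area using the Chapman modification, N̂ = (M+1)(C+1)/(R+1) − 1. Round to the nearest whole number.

N ≈ 1494

N̂ = (219+1)(495+1)/(72+1) − 1 = 220·496/73 − 1
= 109120/73 − 1 ≈ 1494.8 − 1 ≈ 1493.8 → 1494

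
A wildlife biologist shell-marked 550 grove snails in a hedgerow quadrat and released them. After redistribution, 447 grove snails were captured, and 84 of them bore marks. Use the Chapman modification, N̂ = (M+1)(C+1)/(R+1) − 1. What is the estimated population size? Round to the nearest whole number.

N̂ = (550+1)(447+1)/(84+1) − 1 = 551·448/85 − 1
= 246848/85 − 1 ≈ 2904.1 − 1 ≈ 2903.1 → 2903

N ≈ 2903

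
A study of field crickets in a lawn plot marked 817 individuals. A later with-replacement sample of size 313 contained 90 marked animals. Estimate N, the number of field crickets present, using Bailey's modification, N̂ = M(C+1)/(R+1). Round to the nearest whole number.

N ≈ 2819

N̂ = 817·(313+1)/(90+1) = 817·314/91 = 256538/91 ≈ 2819.1 → 2819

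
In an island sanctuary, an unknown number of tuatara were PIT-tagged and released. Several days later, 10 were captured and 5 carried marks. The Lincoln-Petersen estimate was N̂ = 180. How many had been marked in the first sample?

From N = M·C/R: M = N·R / C = 180·5 / 10 = 900 / 10 = 90.

M = 90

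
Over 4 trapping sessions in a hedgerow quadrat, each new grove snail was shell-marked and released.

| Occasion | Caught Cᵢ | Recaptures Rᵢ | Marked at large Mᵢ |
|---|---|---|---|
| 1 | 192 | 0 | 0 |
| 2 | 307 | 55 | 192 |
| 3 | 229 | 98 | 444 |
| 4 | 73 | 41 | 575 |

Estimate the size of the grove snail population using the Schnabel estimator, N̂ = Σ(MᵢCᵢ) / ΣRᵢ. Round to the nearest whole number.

N ≈ 1044

Σ MᵢCᵢ = 0·192 + 192·307 + 444·229 + 575·73 = 0 + 58944 + 101676 + 41975 = 202595
Σ Rᵢ = 0 + 55 + 98 + 41 = 194
N̂ = 202595 / 194 ≈ 1044.3 → 1044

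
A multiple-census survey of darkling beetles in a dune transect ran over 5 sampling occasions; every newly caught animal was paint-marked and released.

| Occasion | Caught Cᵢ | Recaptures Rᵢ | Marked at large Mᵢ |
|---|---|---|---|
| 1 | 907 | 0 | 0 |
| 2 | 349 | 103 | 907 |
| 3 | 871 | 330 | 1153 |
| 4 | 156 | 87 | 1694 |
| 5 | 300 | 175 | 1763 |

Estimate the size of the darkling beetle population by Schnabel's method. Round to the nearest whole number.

N ≈ 3042

Σ MᵢCᵢ = 0·907 + 907·349 + 1153·871 + 1694·156 + 1763·300 = 0 + 316543 + 1004263 + 264264 + 528900 = 2113970
Σ Rᵢ = 0 + 103 + 330 + 87 + 175 = 695
N̂ = 2113970 / 695 ≈ 3041.7 → 3042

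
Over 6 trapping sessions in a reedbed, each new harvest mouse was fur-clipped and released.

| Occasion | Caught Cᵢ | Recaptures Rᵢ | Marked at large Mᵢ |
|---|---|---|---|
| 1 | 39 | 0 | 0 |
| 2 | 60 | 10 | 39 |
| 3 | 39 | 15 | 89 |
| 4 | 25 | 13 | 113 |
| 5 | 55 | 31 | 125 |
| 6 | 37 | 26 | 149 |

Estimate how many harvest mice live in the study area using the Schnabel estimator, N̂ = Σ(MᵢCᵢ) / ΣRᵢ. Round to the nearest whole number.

N ≈ 221

Σ MᵢCᵢ = 0·39 + 39·60 + 89·39 + 113·25 + 125·55 + 149·37 = 0 + 2340 + 3471 + 2825 + 6875 + 5513 = 21024
Σ Rᵢ = 0 + 10 + 15 + 13 + 31 + 26 = 95
N̂ = 21024 / 95 ≈ 221.3 → 221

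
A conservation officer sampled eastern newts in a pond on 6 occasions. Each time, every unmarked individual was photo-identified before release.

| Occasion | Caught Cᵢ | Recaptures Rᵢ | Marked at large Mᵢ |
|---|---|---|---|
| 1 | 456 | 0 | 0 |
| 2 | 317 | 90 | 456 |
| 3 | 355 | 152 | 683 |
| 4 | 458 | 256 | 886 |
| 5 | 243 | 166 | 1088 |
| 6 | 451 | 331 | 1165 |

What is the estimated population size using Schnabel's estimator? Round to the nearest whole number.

N ≈ 1591

Σ MᵢCᵢ = 0·456 + 456·317 + 683·355 + 886·458 + 1088·243 + 1165·451 = 0 + 144552 + 242465 + 405788 + 264384 + 525415 = 1582604
Σ Rᵢ = 0 + 90 + 152 + 256 + 166 + 331 = 995
N̂ = 1582604 / 995 ≈ 1590.6 → 1591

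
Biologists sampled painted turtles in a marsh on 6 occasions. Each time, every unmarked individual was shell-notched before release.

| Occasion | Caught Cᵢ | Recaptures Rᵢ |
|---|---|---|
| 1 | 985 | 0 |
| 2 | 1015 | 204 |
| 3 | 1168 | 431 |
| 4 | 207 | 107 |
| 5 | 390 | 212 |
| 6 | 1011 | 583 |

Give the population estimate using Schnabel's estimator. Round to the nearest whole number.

Marked at large before each occasion: Mᵢ = Σⱼ<ᵢ (Cⱼ − Rⱼ) → M1=0, M2=985, M3=1796, M4=2533, M5=2633, M6=2811
Σ MᵢCᵢ = 0·985 + 985·1015 + 1796·1168 + 2533·207 + 2633·390 + 2811·1011 = 0 + 999775 + 2097728 + 524331 + 1026870 + 2841921 = 7490625
Σ Rᵢ = 0 + 204 + 431 + 107 + 212 + 583 = 1537
N̂ = 7490625 / 1537 ≈ 4873.5 → 4874

N ≈ 4874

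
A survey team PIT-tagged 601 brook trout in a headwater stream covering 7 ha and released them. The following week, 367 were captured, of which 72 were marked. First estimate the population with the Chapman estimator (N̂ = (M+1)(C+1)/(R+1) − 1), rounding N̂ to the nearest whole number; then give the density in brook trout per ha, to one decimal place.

N̂ = 602·368/73 − 1 = 221536/73 − 1 ≈ 3033.7 → 3034
Density = N̂ / area = 3034 / 7 ≈ 433.43 → 433.4 per ha

density ≈ 433.4 brook trout per ha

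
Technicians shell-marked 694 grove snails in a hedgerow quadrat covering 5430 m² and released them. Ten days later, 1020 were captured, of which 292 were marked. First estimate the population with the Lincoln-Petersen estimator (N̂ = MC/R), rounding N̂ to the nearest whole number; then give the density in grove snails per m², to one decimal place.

density ≈ 0.4 grove snails per m²

N̂ = 694·1020/292 = 707880/292 ≈ 2424.2 → 2424
Density = N̂ / area = 2424 / 5430 ≈ 0.446 → 0.4 per m²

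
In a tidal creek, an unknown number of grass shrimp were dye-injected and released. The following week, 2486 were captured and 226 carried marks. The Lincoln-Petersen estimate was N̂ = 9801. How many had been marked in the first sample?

M = 891

From N = M·C/R: M = N·R / C = 9801·226 / 2486 = 2215026 / 2486 = 891.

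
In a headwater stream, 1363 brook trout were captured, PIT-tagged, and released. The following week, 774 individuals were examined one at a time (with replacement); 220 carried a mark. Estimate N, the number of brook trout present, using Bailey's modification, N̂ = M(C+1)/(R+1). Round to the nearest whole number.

N ≈ 4780

N̂ = 1363·(774+1)/(220+1) = 1363·775/221 = 1056325/221 ≈ 4779.8 → 4780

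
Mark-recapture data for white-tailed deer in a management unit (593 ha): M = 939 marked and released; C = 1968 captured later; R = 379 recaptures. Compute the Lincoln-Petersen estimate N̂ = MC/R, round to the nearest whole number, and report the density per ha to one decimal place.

density ≈ 8.2 white-tailed deer per ha

N̂ = 939·1968/379 = 1847952/379 ≈ 4875.9 → 4876
Density = N̂ / area = 4876 / 593 ≈ 8.22 → 8.2 per ha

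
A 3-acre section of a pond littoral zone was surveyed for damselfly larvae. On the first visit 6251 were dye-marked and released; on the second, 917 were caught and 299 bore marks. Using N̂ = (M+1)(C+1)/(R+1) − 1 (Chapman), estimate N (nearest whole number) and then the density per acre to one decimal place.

N̂ = 6252·918/300 − 1 = 5739336/300 − 1 ≈ 19130.1 → 19130
Density = N̂ / area = 19130 / 3 ≈ 6376.67 → 6376.7 per acre

density ≈ 6376.7 damselfly larvae per acre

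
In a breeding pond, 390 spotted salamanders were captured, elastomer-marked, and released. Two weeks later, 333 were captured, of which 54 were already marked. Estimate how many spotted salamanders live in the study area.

Lincoln-Petersen assumes M/N = R/C, so N = M·C / R.
N = (390 × 333) / 54 = 129870 / 54 = 2405

N = 2405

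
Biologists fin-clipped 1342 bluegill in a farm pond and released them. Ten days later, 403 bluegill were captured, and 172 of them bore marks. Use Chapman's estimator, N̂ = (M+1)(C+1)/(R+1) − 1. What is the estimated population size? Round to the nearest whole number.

N ≈ 3135

N̂ = (1342+1)(403+1)/(172+1) − 1 = 1343·404/173 − 1
= 542572/173 − 1 ≈ 3136.3 − 1 ≈ 3135.3 → 3135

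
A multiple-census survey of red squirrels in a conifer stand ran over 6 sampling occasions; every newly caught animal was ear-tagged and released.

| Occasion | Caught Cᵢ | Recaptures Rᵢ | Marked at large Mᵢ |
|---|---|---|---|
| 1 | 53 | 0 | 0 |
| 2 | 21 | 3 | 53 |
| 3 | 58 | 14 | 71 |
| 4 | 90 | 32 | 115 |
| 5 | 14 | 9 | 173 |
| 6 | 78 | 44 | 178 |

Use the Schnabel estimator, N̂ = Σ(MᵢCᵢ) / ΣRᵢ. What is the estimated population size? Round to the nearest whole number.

Σ MᵢCᵢ = 0·53 + 53·21 + 71·58 + 115·90 + 173·14 + 178·78 = 0 + 1113 + 4118 + 10350 + 2422 + 13884 = 31887
Σ Rᵢ = 0 + 3 + 14 + 32 + 9 + 44 = 102
N̂ = 31887 / 102 ≈ 312.6 → 313

N ≈ 313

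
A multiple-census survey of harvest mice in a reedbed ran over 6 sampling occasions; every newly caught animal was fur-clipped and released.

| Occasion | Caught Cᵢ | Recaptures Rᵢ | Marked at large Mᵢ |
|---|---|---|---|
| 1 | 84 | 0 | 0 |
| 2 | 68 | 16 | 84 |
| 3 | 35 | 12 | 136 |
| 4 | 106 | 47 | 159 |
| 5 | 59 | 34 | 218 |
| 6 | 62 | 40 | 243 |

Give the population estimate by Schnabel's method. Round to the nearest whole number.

N ≈ 371

Σ MᵢCᵢ = 0·84 + 84·68 + 136·35 + 159·106 + 218·59 + 243·62 = 0 + 5712 + 4760 + 16854 + 12862 + 15066 = 55254
Σ Rᵢ = 0 + 16 + 12 + 47 + 34 + 40 = 149
N̂ = 55254 / 149 ≈ 370.8 → 371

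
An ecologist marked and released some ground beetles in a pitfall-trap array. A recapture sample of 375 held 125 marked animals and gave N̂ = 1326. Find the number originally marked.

From N = M·C/R: M = N·R / C = 1326·125 / 375 = 165750 / 375 = 442.

M = 442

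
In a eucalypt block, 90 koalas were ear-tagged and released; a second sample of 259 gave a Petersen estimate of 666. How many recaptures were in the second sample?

From N = M·C/R: R = M·C / N = 90·259 / 666 = 23310 / 666 = 35.

R = 35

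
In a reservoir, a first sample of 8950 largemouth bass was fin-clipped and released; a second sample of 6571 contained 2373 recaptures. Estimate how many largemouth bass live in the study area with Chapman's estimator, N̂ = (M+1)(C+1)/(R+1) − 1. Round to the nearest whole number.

N ≈ 24,778

N̂ = (8950+1)(6571+1)/(2373+1) − 1 = 8951·6572/2374 − 1
= 58825972/2374 − 1 ≈ 24779.3 − 1 ≈ 24778.3 → 24778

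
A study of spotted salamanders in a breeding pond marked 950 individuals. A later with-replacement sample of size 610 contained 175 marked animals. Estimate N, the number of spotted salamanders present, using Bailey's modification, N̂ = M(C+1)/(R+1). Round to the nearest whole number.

N ≈ 3298

N̂ = 950·(610+1)/(175+1) = 950·611/176 = 580450/176 ≈ 3298.0 → 3298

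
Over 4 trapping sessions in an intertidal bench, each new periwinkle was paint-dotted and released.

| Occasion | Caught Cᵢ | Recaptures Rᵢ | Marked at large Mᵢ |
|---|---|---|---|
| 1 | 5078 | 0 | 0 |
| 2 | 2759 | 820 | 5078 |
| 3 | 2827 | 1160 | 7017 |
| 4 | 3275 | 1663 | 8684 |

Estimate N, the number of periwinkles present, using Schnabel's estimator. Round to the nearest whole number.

N ≈ 17,098

Σ MᵢCᵢ = 0·5078 + 5078·2759 + 7017·2827 + 8684·3275 = 0 + 14010202 + 19837059 + 28440100 = 62287361
Σ Rᵢ = 0 + 820 + 1160 + 1663 = 3643
N̂ = 62287361 / 3643 ≈ 17097.8 → 17098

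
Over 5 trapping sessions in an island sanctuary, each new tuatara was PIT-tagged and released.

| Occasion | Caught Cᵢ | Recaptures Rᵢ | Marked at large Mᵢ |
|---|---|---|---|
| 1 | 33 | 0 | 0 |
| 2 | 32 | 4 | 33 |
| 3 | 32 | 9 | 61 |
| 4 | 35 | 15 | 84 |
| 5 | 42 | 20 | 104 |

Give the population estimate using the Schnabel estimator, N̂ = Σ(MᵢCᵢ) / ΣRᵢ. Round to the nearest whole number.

N ≈ 215

Σ MᵢCᵢ = 0·33 + 33·32 + 61·32 + 84·35 + 104·42 = 0 + 1056 + 1952 + 2940 + 4368 = 10316
Σ Rᵢ = 0 + 4 + 9 + 15 + 20 = 48
N̂ = 10316 / 48 ≈ 214.9 → 215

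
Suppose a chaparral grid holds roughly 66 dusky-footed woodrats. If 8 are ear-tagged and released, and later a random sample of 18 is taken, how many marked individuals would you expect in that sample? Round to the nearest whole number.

expected recaptures ≈ 2

Expected recaptures E[R] = M·C / N.
E[R] = 8 × 18 / 66 = 144 / 66 ≈ 2.2 → 2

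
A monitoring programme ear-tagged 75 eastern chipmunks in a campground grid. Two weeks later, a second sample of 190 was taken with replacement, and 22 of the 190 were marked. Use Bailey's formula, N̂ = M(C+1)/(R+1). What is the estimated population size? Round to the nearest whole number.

N̂ = 75·(190+1)/(22+1) = 75·191/23 = 14325/23 ≈ 622.8 → 623

N ≈ 623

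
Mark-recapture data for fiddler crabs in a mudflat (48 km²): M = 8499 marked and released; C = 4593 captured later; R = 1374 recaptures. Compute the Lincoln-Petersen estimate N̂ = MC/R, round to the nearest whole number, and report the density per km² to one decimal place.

N̂ = 8499·4593/1374 = 39035907/1374 ≈ 28410.4 → 28410
Density = N̂ / area = 28410 / 48 ≈ 591.88 → 591.9 per km²

density ≈ 591.9 fiddler crabs per km²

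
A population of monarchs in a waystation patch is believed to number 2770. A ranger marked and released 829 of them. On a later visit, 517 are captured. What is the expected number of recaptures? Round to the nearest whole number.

expected recaptures ≈ 155

Expected recaptures E[R] = M·C / N.
E[R] = 829 × 517 / 2770 = 428593 / 2770 ≈ 154.7 → 155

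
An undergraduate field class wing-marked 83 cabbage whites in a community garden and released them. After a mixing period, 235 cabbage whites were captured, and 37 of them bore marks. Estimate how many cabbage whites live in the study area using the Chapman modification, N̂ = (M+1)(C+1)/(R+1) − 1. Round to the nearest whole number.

N ≈ 521

N̂ = (83+1)(235+1)/(37+1) − 1 = 84·236/38 − 1
= 19824/38 − 1 ≈ 521.7 − 1 ≈ 520.7 → 521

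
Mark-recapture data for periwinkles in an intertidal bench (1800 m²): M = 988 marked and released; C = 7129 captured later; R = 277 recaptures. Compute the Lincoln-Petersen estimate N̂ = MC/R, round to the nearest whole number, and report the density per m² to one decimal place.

density ≈ 14.1 periwinkles per m²

N̂ = 988·7129/277 = 7043452/277 ≈ 25427.6 → 25428
Density = N̂ / area = 25428 / 1800 ≈ 14.13 → 14.1 per m²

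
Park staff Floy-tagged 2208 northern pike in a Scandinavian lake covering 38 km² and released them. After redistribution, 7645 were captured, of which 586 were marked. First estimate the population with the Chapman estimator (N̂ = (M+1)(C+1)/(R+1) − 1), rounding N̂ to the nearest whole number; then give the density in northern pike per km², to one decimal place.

density ≈ 757.2 northern pike per km²

N̂ = 2209·7646/587 − 1 = 16890014/587 − 1 ≈ 28772.4 → 28772
Density = N̂ / area = 28772 / 38 ≈ 757.16 → 757.2 per km²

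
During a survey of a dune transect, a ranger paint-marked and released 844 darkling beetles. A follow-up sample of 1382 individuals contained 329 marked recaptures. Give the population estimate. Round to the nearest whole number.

The marked fraction in the recapture sample should equal the marked fraction in the population: 329/1382 = 844/N.
N = (844 × 1382) / 329 = 1166408 / 329 ≈ 3545.3 → 3545

N ≈ 3545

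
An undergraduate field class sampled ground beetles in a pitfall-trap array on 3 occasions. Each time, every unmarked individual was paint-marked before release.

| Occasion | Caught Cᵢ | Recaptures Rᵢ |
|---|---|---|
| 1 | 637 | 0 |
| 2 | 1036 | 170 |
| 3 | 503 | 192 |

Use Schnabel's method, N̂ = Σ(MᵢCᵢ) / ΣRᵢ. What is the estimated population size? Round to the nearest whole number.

N ≈ 3911

Marked at large before each occasion: Mᵢ = Σⱼ<ᵢ (Cⱼ − Rⱼ) → M1=0, M2=637, M3=1503
Σ MᵢCᵢ = 0·637 + 637·1036 + 1503·503 = 0 + 659932 + 756009 = 1415941
Σ Rᵢ = 0 + 170 + 192 = 362
N̂ = 1415941 / 362 ≈ 3911.4 → 3911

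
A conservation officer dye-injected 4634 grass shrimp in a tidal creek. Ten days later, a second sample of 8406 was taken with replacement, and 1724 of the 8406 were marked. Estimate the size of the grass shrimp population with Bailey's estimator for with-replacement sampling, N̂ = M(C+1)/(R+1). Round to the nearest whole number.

N̂ = 4634·(8406+1)/(1724+1) = 4634·8407/1725 = 38958038/1725 ≈ 22584.4 → 22584

N ≈ 22,584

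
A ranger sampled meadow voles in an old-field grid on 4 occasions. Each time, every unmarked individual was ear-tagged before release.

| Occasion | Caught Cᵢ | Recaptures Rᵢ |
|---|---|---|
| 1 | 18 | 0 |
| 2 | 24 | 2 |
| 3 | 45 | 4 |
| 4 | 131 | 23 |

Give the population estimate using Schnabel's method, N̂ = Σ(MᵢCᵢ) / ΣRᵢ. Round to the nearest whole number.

Marked at large before each occasion: Mᵢ = Σⱼ<ᵢ (Cⱼ − Rⱼ) → M1=0, M2=18, M3=40, M4=81
Σ MᵢCᵢ = 0·18 + 18·24 + 40·45 + 81·131 = 0 + 432 + 1800 + 10611 = 12843
Σ Rᵢ = 0 + 2 + 4 + 23 = 29
N̂ = 12843 / 29 ≈ 442.9 → 443

N ≈ 443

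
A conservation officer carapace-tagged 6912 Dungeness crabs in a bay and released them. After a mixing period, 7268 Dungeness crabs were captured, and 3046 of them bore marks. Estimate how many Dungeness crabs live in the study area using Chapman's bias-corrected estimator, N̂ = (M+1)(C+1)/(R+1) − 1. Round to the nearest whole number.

N̂ = (6912+1)(7268+1)/(3046+1) − 1 = 6913·7269/3047 − 1
= 50250597/3047 − 1 ≈ 16491.8 − 1 ≈ 16490.8 → 16491

N ≈ 16,491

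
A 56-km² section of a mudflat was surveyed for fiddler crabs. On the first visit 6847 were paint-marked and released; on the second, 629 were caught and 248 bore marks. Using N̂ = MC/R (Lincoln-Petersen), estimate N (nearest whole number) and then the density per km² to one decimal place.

N̂ = 6847·629/248 = 4306763/248 ≈ 17366.0 → 17366
Density = N̂ / area = 17366 / 56 ≈ 310.11 → 310.1 per km²

density ≈ 310.1 fiddler crabs per km²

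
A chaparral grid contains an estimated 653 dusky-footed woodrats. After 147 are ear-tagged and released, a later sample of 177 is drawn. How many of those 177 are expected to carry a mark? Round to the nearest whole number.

expected recaptures ≈ 40

Expected recaptures E[R] = M·C / N.
E[R] = 147 × 177 / 653 = 26019 / 653 ≈ 39.8 → 40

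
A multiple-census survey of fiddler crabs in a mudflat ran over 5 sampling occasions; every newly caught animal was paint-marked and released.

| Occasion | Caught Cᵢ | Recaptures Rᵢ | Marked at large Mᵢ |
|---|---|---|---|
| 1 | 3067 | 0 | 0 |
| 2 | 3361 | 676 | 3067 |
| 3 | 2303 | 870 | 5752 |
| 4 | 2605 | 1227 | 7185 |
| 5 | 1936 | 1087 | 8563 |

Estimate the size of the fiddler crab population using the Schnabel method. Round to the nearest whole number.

N ≈ 15,246

Σ MᵢCᵢ = 0·3067 + 3067·3361 + 5752·2303 + 7185·2605 + 8563·1936 = 0 + 10308187 + 13246856 + 18716925 + 16577968 = 58849936
Σ Rᵢ = 0 + 676 + 870 + 1227 + 1087 = 3860
N̂ = 58849936 / 3860 ≈ 15246.1 → 15246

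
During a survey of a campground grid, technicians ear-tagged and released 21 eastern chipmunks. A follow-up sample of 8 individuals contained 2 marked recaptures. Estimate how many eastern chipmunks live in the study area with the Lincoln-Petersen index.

N = 84

Lincoln-Petersen assumes M/N = R/C, so N = M·C / R.
N = (21 × 8) / 2 = 168 / 2 = 84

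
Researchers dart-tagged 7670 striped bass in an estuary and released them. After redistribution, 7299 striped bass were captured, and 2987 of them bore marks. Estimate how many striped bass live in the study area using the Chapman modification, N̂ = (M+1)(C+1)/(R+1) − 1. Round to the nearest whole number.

N̂ = (7670+1)(7299+1)/(2987+1) − 1 = 7671·7300/2988 − 1
= 55998300/2988 − 1 ≈ 18741.1 − 1 ≈ 18740.1 → 18740

N ≈ 18,740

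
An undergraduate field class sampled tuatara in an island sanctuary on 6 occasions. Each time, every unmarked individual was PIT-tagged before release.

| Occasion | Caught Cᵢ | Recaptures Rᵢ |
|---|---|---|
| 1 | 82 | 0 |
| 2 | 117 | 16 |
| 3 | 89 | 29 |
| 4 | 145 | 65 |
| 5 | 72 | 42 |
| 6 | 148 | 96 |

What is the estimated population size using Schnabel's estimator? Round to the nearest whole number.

N ≈ 551

Marked at large before each occasion: Mᵢ = Σⱼ<ᵢ (Cⱼ − Rⱼ) → M1=0, M2=82, M3=183, M4=243, M5=323, M6=353
Σ MᵢCᵢ = 0·82 + 82·117 + 183·89 + 243·145 + 323·72 + 353·148 = 0 + 9594 + 16287 + 35235 + 23256 + 52244 = 136616
Σ Rᵢ = 0 + 16 + 29 + 65 + 42 + 96 = 248
N̂ = 136616 / 248 ≈ 550.9 → 551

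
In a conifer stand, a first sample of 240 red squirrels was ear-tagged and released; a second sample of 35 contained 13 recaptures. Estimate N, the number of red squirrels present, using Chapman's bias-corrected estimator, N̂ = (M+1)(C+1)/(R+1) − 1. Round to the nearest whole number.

N̂ = (240+1)(35+1)/(13+1) − 1 = 241·36/14 − 1
= 8676/14 − 1 ≈ 619.7 − 1 ≈ 618.7 → 619

N ≈ 619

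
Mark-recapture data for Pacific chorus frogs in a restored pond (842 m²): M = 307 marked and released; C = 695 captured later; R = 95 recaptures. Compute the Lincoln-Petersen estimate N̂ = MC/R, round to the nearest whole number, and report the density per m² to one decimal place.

density ≈ 2.7 Pacific chorus frogs per m²

N̂ = 307·695/95 = 213365/95 ≈ 2245.9 → 2246
Density = N̂ / area = 2246 / 842 ≈ 2.67 → 2.7 per m²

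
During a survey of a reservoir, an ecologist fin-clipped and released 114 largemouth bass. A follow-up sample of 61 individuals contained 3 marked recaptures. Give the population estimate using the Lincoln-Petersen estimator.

N = 2318

The marked fraction in the recapture sample should equal the marked fraction in the population: 3/61 = 114/N.
N = (114 × 61) / 3 = 6954 / 3 = 2318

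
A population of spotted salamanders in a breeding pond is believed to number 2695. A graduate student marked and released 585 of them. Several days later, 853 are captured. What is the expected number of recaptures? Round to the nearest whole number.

Expected recaptures E[R] = M·C / N.
E[R] = 585 × 853 / 2695 = 499005 / 2695 ≈ 185.2 → 185

expected recaptures ≈ 185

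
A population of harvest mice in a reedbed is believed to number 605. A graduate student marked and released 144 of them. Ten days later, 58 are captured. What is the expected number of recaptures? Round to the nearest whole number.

expected recaptures ≈ 14

The marked fraction of the population is 144/605, so in a sample of 58 expect C·(M/N) marked.
E[R] = 144 × 58 / 605 = 8352 / 605 ≈ 13.8 → 14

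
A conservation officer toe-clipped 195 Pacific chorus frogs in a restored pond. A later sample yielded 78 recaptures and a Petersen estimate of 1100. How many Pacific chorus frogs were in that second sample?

C = 440

From N = M·C/R: C = N·R / M = 1100·78 / 195 = 85800 / 195 = 440.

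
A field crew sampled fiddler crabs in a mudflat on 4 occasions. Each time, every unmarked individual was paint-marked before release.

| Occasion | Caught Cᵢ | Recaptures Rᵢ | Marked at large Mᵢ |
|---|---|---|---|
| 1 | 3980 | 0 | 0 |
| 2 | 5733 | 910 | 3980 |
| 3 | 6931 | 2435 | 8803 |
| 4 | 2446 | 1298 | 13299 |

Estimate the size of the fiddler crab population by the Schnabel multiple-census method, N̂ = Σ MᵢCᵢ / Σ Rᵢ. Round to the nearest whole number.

Σ MᵢCᵢ = 0·3980 + 3980·5733 + 8803·6931 + 13299·2446 = 0 + 22817340 + 61013593 + 32529354 = 116360287
Σ Rᵢ = 0 + 910 + 2435 + 1298 = 4643
N̂ = 116360287 / 4643 ≈ 25061.4 → 25061

N ≈ 25,061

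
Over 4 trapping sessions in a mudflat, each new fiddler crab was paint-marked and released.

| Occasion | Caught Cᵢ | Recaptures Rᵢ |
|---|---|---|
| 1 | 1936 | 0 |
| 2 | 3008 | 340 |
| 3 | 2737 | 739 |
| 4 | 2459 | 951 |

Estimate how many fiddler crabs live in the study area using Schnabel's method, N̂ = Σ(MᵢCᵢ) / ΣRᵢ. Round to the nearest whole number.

N ≈ 17,073

Marked at large before each occasion: Mᵢ = Σⱼ<ᵢ (Cⱼ − Rⱼ) → M1=0, M2=1936, M3=4604, M4=6602
Σ MᵢCᵢ = 0·1936 + 1936·3008 + 4604·2737 + 6602·2459 = 0 + 5823488 + 12601148 + 16234318 = 34658954
Σ Rᵢ = 0 + 340 + 739 + 951 = 2030
N̂ = 34658954 / 2030 ≈ 17073.4 → 17073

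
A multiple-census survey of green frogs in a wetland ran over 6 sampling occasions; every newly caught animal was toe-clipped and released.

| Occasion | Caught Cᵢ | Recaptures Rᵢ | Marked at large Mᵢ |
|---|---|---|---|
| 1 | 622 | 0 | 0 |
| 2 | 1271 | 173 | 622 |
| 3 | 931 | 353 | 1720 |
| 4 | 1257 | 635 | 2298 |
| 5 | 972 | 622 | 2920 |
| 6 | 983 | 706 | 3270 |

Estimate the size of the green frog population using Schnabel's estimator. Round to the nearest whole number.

N ≈ 4553

Σ MᵢCᵢ = 0·622 + 622·1271 + 1720·931 + 2298·1257 + 2920·972 + 3270·983 = 0 + 790562 + 1601320 + 2888586 + 2838240 + 3214410 = 11333118
Σ Rᵢ = 0 + 173 + 353 + 635 + 622 + 706 = 2489
N̂ = 11333118 / 2489 ≈ 4553.3 → 4553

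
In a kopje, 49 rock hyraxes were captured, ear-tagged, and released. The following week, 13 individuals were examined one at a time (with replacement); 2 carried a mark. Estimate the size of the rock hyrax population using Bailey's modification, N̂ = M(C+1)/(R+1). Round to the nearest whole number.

N ≈ 229

N̂ = 49·(13+1)/(2+1) = 49·14/3 = 686/3 ≈ 228.7 → 229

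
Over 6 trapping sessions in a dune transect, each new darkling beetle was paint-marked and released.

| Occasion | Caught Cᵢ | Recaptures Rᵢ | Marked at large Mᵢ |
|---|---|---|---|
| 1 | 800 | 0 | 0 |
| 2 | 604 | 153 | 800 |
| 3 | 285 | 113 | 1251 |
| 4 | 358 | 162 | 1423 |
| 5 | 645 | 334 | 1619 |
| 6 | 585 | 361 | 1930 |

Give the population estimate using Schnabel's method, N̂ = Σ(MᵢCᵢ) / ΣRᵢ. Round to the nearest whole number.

N ≈ 3137

Σ MᵢCᵢ = 0·800 + 800·604 + 1251·285 + 1423·358 + 1619·645 + 1930·585 = 0 + 483200 + 356535 + 509434 + 1044255 + 1129050 = 3522474
Σ Rᵢ = 0 + 153 + 113 + 162 + 334 + 361 = 1123
N̂ = 3522474 / 1123 ≈ 3136.7 → 3137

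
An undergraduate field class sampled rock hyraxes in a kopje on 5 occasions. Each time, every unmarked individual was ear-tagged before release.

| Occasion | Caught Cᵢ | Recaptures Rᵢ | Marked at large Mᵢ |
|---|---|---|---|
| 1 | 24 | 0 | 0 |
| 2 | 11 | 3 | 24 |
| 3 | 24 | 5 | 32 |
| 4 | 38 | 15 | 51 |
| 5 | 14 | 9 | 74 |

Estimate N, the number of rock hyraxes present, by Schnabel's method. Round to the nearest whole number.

N ≈ 125

Σ MᵢCᵢ = 0·24 + 24·11 + 32·24 + 51·38 + 74·14 = 0 + 264 + 768 + 1938 + 1036 = 4006
Σ Rᵢ = 0 + 3 + 5 + 15 + 9 = 32
N̂ = 4006 / 32 ≈ 125.2 → 125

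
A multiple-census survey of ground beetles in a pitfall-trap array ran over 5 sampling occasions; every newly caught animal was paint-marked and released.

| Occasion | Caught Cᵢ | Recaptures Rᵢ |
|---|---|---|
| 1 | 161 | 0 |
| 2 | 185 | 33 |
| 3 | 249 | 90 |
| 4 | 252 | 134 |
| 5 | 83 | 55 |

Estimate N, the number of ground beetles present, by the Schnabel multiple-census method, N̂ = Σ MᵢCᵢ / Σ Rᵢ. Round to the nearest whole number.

Marked at large before each occasion: Mᵢ = Σⱼ<ᵢ (Cⱼ − Rⱼ) → M1=0, M2=161, M3=313, M4=472, M5=590
Σ MᵢCᵢ = 0·161 + 161·185 + 313·249 + 472·252 + 590·83 = 0 + 29785 + 77937 + 118944 + 48970 = 275636
Σ Rᵢ = 0 + 33 + 90 + 134 + 55 = 312
N̂ = 275636 / 312 ≈ 883.4 → 883

N ≈ 883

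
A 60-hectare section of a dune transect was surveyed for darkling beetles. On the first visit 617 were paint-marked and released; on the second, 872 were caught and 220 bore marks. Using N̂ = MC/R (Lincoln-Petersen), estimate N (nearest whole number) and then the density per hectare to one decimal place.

density ≈ 40.8 darkling beetles per hectare

N̂ = 617·872/220 = 538024/220 ≈ 2445.6 → 2446
Density = N̂ / area = 2446 / 60 ≈ 40.77 → 40.8 per hectare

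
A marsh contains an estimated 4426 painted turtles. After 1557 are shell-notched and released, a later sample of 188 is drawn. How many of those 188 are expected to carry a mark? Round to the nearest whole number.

The marked fraction of the population is 1557/4426, so in a sample of 188 expect C·(M/N) marked.
E[R] = 1557 × 188 / 4426 = 292716 / 4426 ≈ 66.1 → 66

expected recaptures ≈ 66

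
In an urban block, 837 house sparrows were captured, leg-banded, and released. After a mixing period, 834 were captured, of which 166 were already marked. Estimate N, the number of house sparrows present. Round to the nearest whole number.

N ≈ 4205

N = (837 × 834) / 166 = 698058 / 166 ≈ 4205.2 → 4205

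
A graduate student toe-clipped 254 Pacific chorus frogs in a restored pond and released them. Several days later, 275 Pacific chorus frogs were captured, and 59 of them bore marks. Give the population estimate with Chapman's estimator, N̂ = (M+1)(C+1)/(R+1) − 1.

N = 1172

N̂ = (254+1)(275+1)/(59+1) − 1 = 255·276/60 − 1
= 70380/60 − 1 = 1173 − 1 = 1172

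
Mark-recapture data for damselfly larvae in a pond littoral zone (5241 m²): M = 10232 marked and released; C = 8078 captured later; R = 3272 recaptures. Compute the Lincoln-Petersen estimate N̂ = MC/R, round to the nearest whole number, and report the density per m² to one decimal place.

density ≈ 4.8 damselfly larvae per m²

N̂ = 10232·8078/3272 = 82654096/3272 ≈ 25261.0 → 25261
Density = N̂ / area = 25261 / 5241 ≈ 4.82 → 4.8 per m²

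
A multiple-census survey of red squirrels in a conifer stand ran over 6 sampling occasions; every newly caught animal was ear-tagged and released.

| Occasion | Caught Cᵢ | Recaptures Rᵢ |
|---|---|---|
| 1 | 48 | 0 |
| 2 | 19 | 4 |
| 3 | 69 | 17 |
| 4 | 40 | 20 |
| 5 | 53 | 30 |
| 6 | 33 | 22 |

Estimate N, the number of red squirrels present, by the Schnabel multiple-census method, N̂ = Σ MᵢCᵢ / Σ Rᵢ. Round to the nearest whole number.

N ≈ 239

Marked at large before each occasion: Mᵢ = Σⱼ<ᵢ (Cⱼ − Rⱼ) → M1=0, M2=48, M3=63, M4=115, M5=135, M6=158
Σ MᵢCᵢ = 0·48 + 48·19 + 63·69 + 115·40 + 135·53 + 158·33 = 0 + 912 + 4347 + 4600 + 7155 + 5214 = 22228
Σ Rᵢ = 0 + 4 + 17 + 20 + 30 + 22 = 93
N̂ = 22228 / 93 ≈ 239.0 → 239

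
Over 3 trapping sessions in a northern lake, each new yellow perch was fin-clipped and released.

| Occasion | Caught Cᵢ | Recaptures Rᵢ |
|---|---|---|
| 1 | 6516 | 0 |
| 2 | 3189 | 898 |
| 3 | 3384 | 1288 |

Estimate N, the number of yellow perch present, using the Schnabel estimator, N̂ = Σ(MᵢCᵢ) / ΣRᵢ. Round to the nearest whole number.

Marked at large before each occasion: Mᵢ = Σⱼ<ᵢ (Cⱼ − Rⱼ) → M1=0, M2=6516, M3=8807
Σ MᵢCᵢ = 0·6516 + 6516·3189 + 8807·3384 = 0 + 20779524 + 29802888 = 50582412
Σ Rᵢ = 0 + 898 + 1288 = 2186
N̂ = 50582412 / 2186 ≈ 23139.3 → 23139

N ≈ 23,139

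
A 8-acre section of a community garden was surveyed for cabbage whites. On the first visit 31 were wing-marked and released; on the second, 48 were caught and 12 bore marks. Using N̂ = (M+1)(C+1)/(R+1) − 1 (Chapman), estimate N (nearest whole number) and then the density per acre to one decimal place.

density ≈ 15.0 cabbage whites per acre

N̂ = 32·49/13 − 1 = 1568/13 − 1 ≈ 119.6 → 120
Density = N̂ / area = 120 / 8 = 15.0 per acre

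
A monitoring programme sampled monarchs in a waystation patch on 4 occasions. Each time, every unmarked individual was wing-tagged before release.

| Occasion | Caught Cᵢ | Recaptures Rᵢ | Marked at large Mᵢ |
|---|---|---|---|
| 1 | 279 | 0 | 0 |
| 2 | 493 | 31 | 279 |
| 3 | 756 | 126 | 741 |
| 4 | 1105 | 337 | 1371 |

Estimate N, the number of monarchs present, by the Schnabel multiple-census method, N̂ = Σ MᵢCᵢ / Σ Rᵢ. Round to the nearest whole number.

N ≈ 4479

Σ MᵢCᵢ = 0·279 + 279·493 + 741·756 + 1371·1105 = 0 + 137547 + 560196 + 1514955 = 2212698
Σ Rᵢ = 0 + 31 + 126 + 337 = 494
N̂ = 2212698 / 494 ≈ 4479.1 → 4479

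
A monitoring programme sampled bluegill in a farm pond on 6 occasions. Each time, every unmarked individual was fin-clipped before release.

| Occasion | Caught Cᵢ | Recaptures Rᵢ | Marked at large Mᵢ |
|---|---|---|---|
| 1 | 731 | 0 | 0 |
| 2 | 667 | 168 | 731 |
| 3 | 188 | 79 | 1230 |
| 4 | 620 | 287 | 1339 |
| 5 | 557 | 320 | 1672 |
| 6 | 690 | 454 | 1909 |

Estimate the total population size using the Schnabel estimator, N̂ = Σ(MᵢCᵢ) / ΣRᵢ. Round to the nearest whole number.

Σ MᵢCᵢ = 0·731 + 731·667 + 1230·188 + 1339·620 + 1672·557 + 1909·690 = 0 + 487577 + 231240 + 830180 + 931304 + 1317210 = 3797511
Σ Rᵢ = 0 + 168 + 79 + 287 + 320 + 454 = 1308
N̂ = 3797511 / 1308 ≈ 2903.3 → 2903

N ≈ 2903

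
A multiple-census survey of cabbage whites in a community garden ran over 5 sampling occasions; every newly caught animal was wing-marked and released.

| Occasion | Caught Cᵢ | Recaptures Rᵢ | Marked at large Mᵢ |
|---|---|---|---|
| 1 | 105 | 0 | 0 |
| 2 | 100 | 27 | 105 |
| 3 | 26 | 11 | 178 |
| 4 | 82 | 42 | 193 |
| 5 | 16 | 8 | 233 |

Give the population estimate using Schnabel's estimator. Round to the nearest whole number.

Σ MᵢCᵢ = 0·105 + 105·100 + 178·26 + 193·82 + 233·16 = 0 + 10500 + 4628 + 15826 + 3728 = 34682
Σ Rᵢ = 0 + 27 + 11 + 42 + 8 = 88
N̂ = 34682 / 88 ≈ 394.1 → 394

N ≈ 394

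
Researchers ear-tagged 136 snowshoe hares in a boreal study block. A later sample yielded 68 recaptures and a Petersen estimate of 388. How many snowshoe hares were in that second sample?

C = 194

From N = M·C/R: C = N·R / M = 388·68 / 136 = 26384 / 136 = 194.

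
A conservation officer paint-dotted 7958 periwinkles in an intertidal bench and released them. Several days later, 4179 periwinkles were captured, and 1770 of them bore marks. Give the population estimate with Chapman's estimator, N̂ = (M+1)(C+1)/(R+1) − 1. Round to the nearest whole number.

N̂ = (7958+1)(4179+1)/(1770+1) − 1 = 7959·4180/1771 − 1
= 33268620/1771 − 1 ≈ 18785.2 − 1 ≈ 18784.2 → 18784

N ≈ 18,784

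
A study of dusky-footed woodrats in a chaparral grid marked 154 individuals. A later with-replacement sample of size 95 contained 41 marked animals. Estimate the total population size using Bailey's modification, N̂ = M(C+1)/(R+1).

N̂ = 154·(95+1)/(41+1) = 154·96/42 = 14784/42 = 352

N = 352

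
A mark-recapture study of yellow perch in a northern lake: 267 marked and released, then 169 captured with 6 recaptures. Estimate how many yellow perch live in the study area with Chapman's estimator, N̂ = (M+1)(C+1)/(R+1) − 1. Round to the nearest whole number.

N̂ = (267+1)(169+1)/(6+1) − 1 = 268·170/7 − 1
= 45560/7 − 1 ≈ 6508.6 − 1 ≈ 6507.6 → 6508

N ≈ 6508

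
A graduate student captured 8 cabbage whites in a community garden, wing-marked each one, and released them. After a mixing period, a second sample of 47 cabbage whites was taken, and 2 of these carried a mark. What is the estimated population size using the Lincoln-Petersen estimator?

The marked fraction in the recapture sample should equal the marked fraction in the population: 2/47 = 8/N.
N = (8 × 47) / 2 = 376 / 2 = 188

N = 188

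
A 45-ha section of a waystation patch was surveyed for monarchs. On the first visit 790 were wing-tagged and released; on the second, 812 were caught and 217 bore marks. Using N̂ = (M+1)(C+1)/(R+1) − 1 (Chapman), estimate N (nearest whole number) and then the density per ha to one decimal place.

density ≈ 65.5 monarchs per ha

N̂ = 791·813/218 − 1 = 643083/218 − 1 ≈ 2948.9 → 2949
Density = N̂ / area = 2949 / 45 ≈ 65.53 → 65.5 per ha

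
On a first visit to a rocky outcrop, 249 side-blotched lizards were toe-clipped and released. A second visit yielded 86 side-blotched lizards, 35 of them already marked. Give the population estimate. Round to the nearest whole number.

N ≈ 612

N = (249 × 86) / 35 = 21414 / 35 ≈ 611.8 → 612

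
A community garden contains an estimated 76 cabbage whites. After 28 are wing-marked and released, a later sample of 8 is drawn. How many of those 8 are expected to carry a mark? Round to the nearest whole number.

expected recaptures ≈ 3

The marked fraction of the population is 28/76, so in a sample of 8 expect C·(M/N) marked.
E[R] = 28 × 8 / 76 = 224 / 76 ≈ 2.9 → 3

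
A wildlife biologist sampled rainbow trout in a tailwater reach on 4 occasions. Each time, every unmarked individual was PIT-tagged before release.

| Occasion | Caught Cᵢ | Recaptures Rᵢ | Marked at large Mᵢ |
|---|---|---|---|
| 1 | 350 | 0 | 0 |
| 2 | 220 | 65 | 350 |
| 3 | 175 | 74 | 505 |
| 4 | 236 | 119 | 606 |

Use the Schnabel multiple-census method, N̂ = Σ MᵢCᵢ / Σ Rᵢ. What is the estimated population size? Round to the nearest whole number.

N ≈ 1195

Σ MᵢCᵢ = 0·350 + 350·220 + 505·175 + 606·236 = 0 + 77000 + 88375 + 143016 = 308391
Σ Rᵢ = 0 + 65 + 74 + 119 = 258
N̂ = 308391 / 258 ≈ 1195.3 → 1195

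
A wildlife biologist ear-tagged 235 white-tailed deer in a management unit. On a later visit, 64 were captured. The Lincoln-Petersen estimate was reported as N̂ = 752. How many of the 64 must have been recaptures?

From N = M·C/R: R = M·C / N = 235·64 / 752 = 15040 / 752 = 20.

R = 20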